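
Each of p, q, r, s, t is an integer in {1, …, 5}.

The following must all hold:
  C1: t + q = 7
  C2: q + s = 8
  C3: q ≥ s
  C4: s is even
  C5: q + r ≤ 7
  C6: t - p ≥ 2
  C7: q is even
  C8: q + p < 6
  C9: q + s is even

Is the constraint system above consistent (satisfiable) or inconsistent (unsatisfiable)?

Satisfiable

The assignment p = 1, q = 4, r = 3, s = 4, t = 3 works:
  constraint 1 holds since t + q = 7.
  constraint 2 holds since q + s = 8.
  constraint 5 holds since q + r = 7.
The rest check out directly.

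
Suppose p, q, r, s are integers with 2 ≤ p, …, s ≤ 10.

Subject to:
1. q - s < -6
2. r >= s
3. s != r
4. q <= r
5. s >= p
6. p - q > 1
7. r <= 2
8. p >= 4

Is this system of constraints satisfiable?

From constraints 5 and 8: s ≥ p and p ≥ 4, so s ≥ 4. From constraints 2 and 7: s ≤ r and r ≤ 2, so s ≤ 2. But 2 < 4, so no value of s works.

Unsatisfiable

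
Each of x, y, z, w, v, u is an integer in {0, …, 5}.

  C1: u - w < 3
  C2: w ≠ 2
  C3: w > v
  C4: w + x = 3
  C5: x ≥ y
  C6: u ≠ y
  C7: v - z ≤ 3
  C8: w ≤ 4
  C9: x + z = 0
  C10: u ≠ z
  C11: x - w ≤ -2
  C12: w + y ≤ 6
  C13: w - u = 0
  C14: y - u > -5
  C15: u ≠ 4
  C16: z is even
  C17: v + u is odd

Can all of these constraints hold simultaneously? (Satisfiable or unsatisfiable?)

Take x = 0, y = 0, z = 0, w = 3, v = 0, u = 3. Then constraint 1: u - w = 0; constraint 4: w + x = 3, and every other listed constraint is also met.

Satisfiable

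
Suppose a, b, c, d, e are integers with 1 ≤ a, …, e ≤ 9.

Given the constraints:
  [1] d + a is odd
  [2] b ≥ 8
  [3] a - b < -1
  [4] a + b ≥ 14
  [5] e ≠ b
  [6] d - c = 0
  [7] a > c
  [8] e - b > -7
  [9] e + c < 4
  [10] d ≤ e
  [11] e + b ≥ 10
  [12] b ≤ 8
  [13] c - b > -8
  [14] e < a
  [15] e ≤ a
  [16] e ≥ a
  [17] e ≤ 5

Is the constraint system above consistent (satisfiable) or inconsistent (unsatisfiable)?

From constraints 16 and 17: a ≤ e ≤ 5. From constraint 12: b ≤ 8. Hence a + b ≤ 13. But constraint 4 requires a + b ≥ 14, and 14 > 13. Contradiction.

Unsatisfiable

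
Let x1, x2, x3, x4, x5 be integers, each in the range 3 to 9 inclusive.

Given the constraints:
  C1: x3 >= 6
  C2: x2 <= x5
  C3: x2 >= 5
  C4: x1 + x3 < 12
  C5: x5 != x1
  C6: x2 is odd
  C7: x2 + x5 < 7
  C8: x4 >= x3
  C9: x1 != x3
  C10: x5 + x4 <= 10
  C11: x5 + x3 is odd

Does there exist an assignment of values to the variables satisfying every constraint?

From constraints 2 and 3: x5 ≥ x2 ≥ 5. From constraints 1 and 8: x4 ≥ x3 ≥ 6. Hence x5 + x4 ≥ 11. But constraint 10 requires x5 + x4 ≤ 10, and 10 < 11. Contradiction.

Unsatisfiable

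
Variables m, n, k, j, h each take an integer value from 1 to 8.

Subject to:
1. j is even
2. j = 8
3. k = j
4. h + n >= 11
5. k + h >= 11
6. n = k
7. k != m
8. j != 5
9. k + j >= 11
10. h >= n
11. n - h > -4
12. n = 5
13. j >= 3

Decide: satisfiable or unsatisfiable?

Constraint 12 fixes n = 5 and constraint 2 fixes j = 8. Constraints 3 and 6 give n = k = j, so n = j. But 5 ≠ 8 — contradiction.

Unsatisfiable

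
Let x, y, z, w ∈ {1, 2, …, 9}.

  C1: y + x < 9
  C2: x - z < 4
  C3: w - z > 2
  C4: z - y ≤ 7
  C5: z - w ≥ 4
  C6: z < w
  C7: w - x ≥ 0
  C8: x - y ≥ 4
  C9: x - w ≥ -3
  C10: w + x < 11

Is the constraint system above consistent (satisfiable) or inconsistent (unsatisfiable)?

Unsatisfiable

Constraints 4, 5, 7, and 8 give y − z ≥ -7, z − w ≥ 4, w − x ≥ 0, x − y ≥ 4.
Adding all 4 inequalities: the left sides telescope to 0, and the right sides sum to (-7) + 4 + 0 + 4 = 1. So 0 ≥ 1, which is false.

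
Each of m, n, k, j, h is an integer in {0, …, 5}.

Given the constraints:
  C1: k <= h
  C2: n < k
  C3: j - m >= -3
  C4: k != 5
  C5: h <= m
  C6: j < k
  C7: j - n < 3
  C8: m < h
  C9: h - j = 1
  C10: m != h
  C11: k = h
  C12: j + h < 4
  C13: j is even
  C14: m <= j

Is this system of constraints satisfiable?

Unsatisfiable

Constraints 1, 5, 6, and 14 give k ≤ h, h ≤ m, m ≤ j, j < k. Chaining: k ≤ h ≤ m ≤ j < k, which forces k < k — impossible.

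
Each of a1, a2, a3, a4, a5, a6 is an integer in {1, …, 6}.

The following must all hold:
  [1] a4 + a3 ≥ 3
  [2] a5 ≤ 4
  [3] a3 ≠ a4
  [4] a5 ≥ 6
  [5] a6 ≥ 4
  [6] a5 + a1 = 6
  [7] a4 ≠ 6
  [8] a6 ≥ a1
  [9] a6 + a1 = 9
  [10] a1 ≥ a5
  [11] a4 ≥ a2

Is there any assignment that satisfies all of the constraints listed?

From constraint 5: a6 ≥ 4. From constraints 4 and 10: a1 ≥ a5 ≥ 6. Hence a6 + a1 ≥ 10. But constraint 9 requires a6 + a1 = 9, and 9 < 10. Contradiction.

Unsatisfiable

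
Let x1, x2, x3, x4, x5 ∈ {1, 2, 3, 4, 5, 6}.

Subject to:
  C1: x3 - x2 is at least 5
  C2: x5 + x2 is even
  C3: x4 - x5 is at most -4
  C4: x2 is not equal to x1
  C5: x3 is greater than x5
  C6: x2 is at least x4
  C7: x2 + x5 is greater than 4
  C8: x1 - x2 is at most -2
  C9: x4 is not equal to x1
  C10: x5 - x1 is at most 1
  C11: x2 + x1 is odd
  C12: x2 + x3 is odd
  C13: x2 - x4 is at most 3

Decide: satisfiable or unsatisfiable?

Constraints 3, 8, 10, and 13 give x4 − x2 ≥ -3, x2 − x1 ≥ 2, x1 − x5 ≥ -1, x5 − x4 ≥ 4.
Adding all 4 inequalities: the left sides telescope to 0, and the right sides sum to (-3) + 2 + (-1) + 4 = 2. So 0 ≥ 2, which is false.

Unsatisfiable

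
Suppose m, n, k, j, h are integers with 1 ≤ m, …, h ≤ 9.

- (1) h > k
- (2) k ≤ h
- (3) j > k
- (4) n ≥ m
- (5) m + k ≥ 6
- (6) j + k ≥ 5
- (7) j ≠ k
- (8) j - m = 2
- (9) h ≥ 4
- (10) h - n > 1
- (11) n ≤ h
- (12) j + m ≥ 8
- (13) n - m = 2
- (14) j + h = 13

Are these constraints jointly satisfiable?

Satisfiable

Take m = 3, n = 5, k = 3, j = 5, h = 8. Then constraint 5: m + k = 6; constraint 6: j + k = 8; constraint 8: j - m = 2, and every other listed constraint is also met.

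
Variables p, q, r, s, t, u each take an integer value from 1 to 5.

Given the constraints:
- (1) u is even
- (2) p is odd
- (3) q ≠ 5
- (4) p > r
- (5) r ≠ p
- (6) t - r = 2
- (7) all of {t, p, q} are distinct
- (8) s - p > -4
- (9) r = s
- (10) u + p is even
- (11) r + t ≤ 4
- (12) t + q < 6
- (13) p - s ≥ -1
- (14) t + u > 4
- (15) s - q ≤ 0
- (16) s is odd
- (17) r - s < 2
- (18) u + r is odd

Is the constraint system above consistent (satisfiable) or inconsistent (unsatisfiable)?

Constraint 1 makes u even and constraint 2 makes p odd, so u + p must be odd. Constraint 10 says u + p is even — contradiction.

Unsatisfiable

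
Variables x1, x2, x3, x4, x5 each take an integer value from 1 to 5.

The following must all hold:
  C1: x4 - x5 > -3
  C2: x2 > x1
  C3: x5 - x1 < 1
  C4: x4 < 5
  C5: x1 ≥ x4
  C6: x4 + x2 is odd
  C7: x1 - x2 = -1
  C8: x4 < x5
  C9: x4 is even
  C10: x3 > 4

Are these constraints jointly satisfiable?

Satisfiable

Take x1 = 4, x2 = 5, x3 = 5, x4 = 2, x5 = 4. Then constraint 1: x4 - x5 = -2; constraint 3: x5 - x1 = 0, and every other listed constraint is also met.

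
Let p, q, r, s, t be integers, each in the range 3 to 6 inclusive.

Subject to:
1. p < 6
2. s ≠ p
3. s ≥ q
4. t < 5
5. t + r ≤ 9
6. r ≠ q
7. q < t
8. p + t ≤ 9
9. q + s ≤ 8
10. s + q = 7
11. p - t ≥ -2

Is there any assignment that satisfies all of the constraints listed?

Satisfiable

The assignment p = 5, q = 3, r = 5, s = 4, t = 4 works:
  constraint 5 holds since t + r = 9.
  constraint 8 holds since p + t = 9.
  constraint 9 holds since q + s = 7.
The rest check out directly.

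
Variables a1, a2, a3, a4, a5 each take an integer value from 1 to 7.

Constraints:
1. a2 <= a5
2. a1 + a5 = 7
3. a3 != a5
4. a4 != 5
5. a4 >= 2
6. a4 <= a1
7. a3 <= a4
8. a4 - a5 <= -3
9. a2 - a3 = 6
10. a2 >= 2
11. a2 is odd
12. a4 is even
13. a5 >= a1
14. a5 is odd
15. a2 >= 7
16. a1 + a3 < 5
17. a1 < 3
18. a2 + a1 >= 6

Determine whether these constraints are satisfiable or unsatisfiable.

Unsatisfiable

From constraints 5 and 6: a1 ≥ a4 ≥ 2. From constraints 1 and 15: a5 ≥ a2 ≥ 7. Hence a1 + a5 ≥ 9. But constraint 2 requires a1 + a5 = 7, and 7 < 9. Contradiction.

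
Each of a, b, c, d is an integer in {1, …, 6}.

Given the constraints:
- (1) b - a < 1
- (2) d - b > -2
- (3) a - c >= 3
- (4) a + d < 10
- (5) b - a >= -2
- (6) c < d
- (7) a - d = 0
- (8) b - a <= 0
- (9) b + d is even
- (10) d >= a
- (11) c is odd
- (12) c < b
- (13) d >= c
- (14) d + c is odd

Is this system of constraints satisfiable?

Take a = 4, b = 4, c = 1, d = 4. Then constraint 1: b - a = 0; constraint 2: d - b = 0; constraint 3: a - c = 3, and every other listed constraint is also met.

Satisfiable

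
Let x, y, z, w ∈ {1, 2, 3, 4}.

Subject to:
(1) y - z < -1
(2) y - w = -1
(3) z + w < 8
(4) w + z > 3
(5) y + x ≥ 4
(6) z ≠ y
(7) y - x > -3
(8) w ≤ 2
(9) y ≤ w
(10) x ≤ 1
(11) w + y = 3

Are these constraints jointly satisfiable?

From constraints 8 and 9: y ≤ w ≤ 2. From constraint 10: x ≤ 1. Hence y + x ≤ 3. But constraint 5 requires y + x ≥ 4, and 4 > 3. Contradiction.

Unsatisfiable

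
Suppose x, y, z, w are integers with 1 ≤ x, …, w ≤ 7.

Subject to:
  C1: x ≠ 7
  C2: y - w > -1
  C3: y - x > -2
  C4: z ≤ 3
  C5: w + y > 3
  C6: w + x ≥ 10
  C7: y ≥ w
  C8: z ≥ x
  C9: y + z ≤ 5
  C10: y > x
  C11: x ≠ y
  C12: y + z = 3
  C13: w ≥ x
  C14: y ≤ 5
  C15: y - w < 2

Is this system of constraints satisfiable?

Unsatisfiable

From constraints 7 and 14: w ≤ y ≤ 5. From constraints 4 and 8: x ≤ z ≤ 3. Hence w + x ≤ 8. But constraint 6 requires w + x ≥ 10, and 10 > 8. Contradiction.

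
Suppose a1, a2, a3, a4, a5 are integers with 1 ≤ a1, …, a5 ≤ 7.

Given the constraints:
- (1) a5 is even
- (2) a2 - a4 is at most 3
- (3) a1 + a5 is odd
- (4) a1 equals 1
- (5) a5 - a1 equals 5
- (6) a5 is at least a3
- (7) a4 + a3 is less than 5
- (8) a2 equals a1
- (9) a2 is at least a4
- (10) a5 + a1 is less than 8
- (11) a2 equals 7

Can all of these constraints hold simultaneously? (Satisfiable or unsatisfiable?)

Constraint 11 fixes a2 = 7 and constraint 4 fixes a1 = 1, but constraint 8 requires a2 = a1. Since 7 ≠ 1, contradiction.

Unsatisfiable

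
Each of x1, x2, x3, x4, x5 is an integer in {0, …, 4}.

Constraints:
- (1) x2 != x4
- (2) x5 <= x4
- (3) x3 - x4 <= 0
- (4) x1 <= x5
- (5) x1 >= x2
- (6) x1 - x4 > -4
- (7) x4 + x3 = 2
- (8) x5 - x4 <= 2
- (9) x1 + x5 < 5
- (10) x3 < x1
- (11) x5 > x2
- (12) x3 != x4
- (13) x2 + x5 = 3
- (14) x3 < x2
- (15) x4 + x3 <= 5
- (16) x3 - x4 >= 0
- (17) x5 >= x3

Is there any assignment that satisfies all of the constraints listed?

Unsatisfiable

Constraints 2, 4, 5, 14, and 16 give x1 ≤ x5, x5 ≤ x4, x4 ≤ x3, x3 < x2, x2 ≤ x1. Chaining: x1 ≤ x5 ≤ x4 ≤ x3 < x2 ≤ x1, which forces x1 < x1 — impossible.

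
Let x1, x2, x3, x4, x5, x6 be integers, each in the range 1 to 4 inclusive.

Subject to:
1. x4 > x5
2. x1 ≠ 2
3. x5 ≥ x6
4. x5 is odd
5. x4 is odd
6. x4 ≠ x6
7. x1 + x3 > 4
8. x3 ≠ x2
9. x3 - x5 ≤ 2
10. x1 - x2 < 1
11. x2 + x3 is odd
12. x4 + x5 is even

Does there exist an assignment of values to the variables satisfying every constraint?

Satisfiable

Take x1 = 3, x2 = 4, x3 = 3, x4 = 3, x5 = 1, x6 = 1. Then constraint 7: x1 + x3 = 6; constraint 9: x3 - x5 = 2; constraint 10: x1 - x2 = -1, and every other listed constraint is also met.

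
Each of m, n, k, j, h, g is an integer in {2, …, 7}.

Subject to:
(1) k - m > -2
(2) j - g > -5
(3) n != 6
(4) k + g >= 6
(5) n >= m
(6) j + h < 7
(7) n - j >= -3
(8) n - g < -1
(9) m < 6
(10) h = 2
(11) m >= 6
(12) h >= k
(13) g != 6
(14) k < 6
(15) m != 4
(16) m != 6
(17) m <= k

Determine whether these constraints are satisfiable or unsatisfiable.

From constraints 11 and 17: k ≥ m and m ≥ 6, so k ≥ 6. From constraint 14: k ≤ 5. But 5 < 6, so no value of k works.

Unsatisfiable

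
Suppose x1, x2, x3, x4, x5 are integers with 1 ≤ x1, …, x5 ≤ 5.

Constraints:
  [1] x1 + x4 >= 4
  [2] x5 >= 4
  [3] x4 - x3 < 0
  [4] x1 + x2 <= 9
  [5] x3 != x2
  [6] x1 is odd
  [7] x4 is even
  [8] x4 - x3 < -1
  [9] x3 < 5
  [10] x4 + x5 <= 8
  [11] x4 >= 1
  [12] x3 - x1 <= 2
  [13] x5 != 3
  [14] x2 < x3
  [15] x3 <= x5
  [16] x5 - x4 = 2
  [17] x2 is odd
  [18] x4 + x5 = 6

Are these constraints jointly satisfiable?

Try x1 = 5, x2 = 3, x3 = 4, x4 = 2, x5 = 4.
Check constraint 1: x1 + x4 = 7; constraint 3: x4 - x3 = -2. The remaining constraints are straightforward to verify.

Satisfiable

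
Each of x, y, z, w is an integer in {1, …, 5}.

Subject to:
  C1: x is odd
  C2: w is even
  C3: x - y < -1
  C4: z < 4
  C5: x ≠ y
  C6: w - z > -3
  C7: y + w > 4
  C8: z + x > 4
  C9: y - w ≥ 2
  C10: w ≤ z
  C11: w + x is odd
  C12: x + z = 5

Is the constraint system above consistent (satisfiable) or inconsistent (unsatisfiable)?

Try x = 3, y = 5, z = 2, w = 2.
Check constraint 3: x - y = -2; constraint 6: w - z = 0. The remaining constraints are straightforward to verify.

Satisfiable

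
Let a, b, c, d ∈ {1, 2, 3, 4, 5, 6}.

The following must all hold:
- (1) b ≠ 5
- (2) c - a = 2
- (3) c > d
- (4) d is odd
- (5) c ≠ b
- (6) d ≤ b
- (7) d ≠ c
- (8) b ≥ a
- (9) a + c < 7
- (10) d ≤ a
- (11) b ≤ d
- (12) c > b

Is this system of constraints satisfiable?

One satisfying assignment is a = 1, b = 1, c = 3, d = 1.
For the less obvious constraints — constraint 2: c - a = 2; constraint 9: a + c = 4 — and the others hold by inspection.

Satisfiable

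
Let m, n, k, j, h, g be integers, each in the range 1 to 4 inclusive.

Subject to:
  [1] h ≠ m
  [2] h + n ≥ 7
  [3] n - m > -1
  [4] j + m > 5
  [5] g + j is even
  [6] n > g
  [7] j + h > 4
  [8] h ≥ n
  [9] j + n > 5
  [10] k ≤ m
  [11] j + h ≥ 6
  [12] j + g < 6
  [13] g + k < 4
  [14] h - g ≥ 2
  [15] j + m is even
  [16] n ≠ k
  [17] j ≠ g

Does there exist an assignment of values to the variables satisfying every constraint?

Setting (m, n, k, j, h, g) = (3, 3, 1, 3, 4, 1) satisfies everything: constraint 2: h + n = 7; constraint 3: n - m = 0; constraint 4: j + m = 6, and the others follow.

Satisfiable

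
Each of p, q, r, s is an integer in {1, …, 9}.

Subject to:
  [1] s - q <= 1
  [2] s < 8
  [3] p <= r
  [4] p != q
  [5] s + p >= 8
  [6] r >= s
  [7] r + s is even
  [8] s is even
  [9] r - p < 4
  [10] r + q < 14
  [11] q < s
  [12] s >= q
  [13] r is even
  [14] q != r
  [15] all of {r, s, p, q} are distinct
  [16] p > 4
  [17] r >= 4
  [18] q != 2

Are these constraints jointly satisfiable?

Take p = 5, q = 3, r = 8, s = 4. Then constraint 1: s - q = 1; constraint 5: s + p = 9, and every other listed constraint is also met.

Satisfiable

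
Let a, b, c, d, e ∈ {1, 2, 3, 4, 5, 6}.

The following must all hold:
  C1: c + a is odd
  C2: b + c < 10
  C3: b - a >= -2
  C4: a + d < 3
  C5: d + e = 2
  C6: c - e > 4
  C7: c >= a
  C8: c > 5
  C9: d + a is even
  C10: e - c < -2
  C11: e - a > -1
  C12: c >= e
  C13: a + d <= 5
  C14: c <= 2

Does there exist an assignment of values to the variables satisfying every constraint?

From constraint 8: c ≥ 6. From constraint 14: c ≤ 2. But 2 < 6, so no value of c works.

Unsatisfiable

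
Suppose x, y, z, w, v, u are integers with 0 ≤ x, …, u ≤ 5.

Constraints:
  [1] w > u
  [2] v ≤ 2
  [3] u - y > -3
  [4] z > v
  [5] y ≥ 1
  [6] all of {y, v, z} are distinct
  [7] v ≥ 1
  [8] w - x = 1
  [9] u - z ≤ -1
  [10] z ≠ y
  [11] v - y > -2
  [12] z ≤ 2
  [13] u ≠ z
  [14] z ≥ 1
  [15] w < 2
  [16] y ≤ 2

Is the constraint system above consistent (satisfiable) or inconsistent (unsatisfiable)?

Constraints 2, 5, 7, 12, 14, and 16 confine each of y, v, z to the 2 values {1, 2}.
Constraint 6 requires all 3 of them to be distinct, but only 2 values are available — impossible by the pigeonhole principle.

Unsatisfiable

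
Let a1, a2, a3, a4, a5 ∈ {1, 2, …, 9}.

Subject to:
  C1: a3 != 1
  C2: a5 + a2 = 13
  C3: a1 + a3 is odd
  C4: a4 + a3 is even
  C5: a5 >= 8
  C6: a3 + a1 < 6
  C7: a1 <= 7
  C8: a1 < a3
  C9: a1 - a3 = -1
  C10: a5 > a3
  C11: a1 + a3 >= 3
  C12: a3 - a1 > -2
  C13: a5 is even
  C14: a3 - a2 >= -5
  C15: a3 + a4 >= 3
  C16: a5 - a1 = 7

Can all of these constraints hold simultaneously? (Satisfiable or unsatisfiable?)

Setting (a1, a2, a3, a4, a5) = (1, 5, 2, 2, 8) satisfies everything: constraint 2: a5 + a2 = 13; constraint 6: a3 + a1 = 3; constraint 9: a1 - a3 = -1, and the others follow.

Satisfiable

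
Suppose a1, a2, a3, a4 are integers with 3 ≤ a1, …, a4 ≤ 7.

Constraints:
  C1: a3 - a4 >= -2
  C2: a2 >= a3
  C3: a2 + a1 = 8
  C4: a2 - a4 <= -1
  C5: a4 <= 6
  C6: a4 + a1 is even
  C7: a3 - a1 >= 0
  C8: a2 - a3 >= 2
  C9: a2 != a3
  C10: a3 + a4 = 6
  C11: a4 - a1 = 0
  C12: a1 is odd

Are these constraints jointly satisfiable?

Constraints 1, 4, and 8 give a2 − a3 ≥ 2, a3 − a4 ≥ -2, a4 − a2 ≥ 1.
Adding all 3 inequalities: the left sides telescope to 0, and the right sides sum to 2 + (-2) + 1 = 1. So 0 ≥ 1, which is false.

Unsatisfiable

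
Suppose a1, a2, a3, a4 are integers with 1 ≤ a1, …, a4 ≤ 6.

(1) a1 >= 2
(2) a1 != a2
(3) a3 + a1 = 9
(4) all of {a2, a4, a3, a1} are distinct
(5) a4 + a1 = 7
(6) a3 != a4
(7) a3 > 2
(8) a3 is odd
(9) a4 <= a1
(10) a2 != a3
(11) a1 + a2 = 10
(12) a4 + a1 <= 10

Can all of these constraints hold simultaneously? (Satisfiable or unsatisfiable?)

Take a1 = 6, a2 = 4, a3 = 3, a4 = 1. Then constraint 3: a3 + a1 = 9; constraint 5: a4 + a1 = 7, and every other listed constraint is also met.

Satisfiable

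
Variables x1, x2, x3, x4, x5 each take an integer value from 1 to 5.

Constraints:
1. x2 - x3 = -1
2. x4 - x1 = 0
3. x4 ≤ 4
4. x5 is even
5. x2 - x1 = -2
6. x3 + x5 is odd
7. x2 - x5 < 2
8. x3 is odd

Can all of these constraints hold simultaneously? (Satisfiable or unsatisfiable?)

Satisfiable

Try x1 = 4, x2 = 2, x3 = 3, x4 = 4, x5 = 2.
Check constraint 1: x2 - x3 = -1; constraint 2: x4 - x1 = 0; constraint 5: x2 - x1 = -2. The remaining constraints are straightforward to verify.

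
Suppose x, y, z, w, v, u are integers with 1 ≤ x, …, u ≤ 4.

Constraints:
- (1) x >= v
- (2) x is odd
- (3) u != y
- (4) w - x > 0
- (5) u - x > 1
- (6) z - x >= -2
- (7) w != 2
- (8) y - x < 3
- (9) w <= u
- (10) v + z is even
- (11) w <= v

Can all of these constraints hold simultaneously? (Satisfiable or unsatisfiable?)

Unsatisfiable

Constraints 1, 4, and 11 give v ≤ x, x < w, w ≤ v. Chaining: v ≤ x < w ≤ v, which forces v < v — impossible.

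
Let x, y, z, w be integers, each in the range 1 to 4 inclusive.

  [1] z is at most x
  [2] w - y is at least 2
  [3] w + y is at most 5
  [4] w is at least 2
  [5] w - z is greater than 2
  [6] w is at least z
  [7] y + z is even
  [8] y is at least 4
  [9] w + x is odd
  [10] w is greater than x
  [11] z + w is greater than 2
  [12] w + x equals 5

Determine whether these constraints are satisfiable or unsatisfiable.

Unsatisfiable

From constraint 4: w ≥ 2. From constraint 8: y ≥ 4. Hence w + y ≥ 6. But constraint 3 requires w + y ≤ 5, and 5 < 6. Contradiction.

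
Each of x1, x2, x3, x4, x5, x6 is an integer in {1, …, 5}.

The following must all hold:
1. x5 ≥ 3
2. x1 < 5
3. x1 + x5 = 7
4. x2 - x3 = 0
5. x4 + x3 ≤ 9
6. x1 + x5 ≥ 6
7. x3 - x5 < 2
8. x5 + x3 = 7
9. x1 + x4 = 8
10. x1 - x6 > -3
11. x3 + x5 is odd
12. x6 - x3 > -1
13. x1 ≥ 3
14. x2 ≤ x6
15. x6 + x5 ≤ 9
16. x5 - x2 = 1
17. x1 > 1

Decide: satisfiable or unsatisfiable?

Satisfiable

Try x1 = 3, x2 = 3, x3 = 3, x4 = 5, x5 = 4, x6 = 4.
Check constraint 3: x1 + x5 = 7; constraint 4: x2 - x3 = 0; constraint 5: x4 + x3 = 8. The remaining constraints are straightforward to verify.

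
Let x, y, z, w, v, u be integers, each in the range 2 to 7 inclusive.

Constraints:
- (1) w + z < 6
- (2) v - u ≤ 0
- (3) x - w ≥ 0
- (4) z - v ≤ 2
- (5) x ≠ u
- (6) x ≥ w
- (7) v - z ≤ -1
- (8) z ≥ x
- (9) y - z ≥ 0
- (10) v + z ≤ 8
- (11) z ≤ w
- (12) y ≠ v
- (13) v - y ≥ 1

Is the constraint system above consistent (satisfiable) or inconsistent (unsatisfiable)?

Unsatisfiable

Constraints 7, 9, and 13 give v − y ≥ 1, y − z ≥ 0, z − v ≥ 1.
Adding all 3 inequalities: the left sides telescope to 0, and the right sides sum to 1 + 0 + 1 = 2. So 0 ≥ 2, which is false.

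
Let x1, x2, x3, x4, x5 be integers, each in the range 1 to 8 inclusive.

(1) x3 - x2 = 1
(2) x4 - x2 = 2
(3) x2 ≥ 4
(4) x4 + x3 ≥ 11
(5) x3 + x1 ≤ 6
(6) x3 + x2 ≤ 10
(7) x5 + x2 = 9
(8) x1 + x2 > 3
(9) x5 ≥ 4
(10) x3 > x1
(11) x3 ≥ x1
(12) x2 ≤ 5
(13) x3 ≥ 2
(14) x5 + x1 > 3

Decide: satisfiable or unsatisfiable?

The assignment x1 = 1, x2 = 4, x3 = 5, x4 = 6, x5 = 5 works:
  constraint 1 holds since x3 - x2 = 1.
  constraint 2 holds since x4 - x2 = 2.
The rest check out directly.

Satisfiable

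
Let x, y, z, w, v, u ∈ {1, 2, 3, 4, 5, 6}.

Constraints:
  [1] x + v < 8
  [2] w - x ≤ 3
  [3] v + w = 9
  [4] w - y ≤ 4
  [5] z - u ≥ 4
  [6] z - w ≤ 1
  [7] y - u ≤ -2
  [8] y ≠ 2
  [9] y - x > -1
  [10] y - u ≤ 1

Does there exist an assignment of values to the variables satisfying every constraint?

Unsatisfiable

Constraints 4, 5, 6, and 7 give u − y ≥ 2, y − w ≥ -4, w − z ≥ -1, z − u ≥ 4.
Adding all 4 inequalities: the left sides telescope to 0, and the right sides sum to 2 + (-4) + (-1) + 4 = 1. So 0 ≥ 1, which is false.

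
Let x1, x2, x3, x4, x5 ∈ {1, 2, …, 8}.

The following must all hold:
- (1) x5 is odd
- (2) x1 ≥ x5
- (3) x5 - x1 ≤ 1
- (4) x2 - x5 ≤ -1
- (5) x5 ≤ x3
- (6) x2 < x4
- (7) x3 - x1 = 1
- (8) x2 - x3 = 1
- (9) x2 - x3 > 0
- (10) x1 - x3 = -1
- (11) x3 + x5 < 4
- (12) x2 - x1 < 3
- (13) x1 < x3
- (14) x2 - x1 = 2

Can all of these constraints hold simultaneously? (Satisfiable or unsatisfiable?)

Unsatisfiable

Constraints 2, 4, 9, and 13 give x1 < x3, x3 < x2, x2 < x5, x5 ≤ x1. Chaining: x1 < x3 < x2 < x5 ≤ x1, which forces x1 < x1 — impossible.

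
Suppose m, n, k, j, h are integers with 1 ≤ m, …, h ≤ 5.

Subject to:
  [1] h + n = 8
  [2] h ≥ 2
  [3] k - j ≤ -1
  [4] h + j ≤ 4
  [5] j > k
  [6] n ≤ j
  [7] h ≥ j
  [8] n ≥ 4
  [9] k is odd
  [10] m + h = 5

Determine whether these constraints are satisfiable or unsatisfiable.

Unsatisfiable

From constraint 2: h ≥ 2. From constraints 6 and 8: j ≥ n ≥ 4. Hence h + j ≥ 6. But constraint 4 requires h + j ≤ 4, and 4 < 6. Contradiction.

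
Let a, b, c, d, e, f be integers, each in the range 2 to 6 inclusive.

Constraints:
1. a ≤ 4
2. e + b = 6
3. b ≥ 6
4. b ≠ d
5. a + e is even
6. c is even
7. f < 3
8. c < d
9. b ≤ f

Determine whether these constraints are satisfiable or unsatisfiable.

From constraints 3 and 9: f ≥ b and b ≥ 6, so f ≥ 6. From constraint 7: f ≤ 2. But 2 < 6, so no value of f works.

Unsatisfiable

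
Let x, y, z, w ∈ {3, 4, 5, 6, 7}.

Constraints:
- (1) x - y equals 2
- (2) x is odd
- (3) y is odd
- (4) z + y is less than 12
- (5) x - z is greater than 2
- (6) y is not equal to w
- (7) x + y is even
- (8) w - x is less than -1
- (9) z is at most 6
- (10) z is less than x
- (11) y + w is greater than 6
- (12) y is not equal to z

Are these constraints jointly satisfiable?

Take x = 7, y = 5, z = 4, w = 4. Then constraint 1: x - y = 2; constraint 4: z + y = 9, and every other listed constraint is also met.

Satisfiable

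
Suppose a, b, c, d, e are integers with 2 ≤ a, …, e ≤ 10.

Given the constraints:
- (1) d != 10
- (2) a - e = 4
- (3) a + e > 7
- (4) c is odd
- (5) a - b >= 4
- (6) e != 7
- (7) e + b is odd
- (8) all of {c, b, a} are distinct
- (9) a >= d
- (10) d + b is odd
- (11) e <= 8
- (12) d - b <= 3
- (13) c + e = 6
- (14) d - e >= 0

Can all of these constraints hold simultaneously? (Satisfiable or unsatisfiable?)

Satisfiable

Take a = 7, b = 2, c = 3, d = 5, e = 3. Then constraint 2: a - e = 4; constraint 3: a + e = 10; constraint 5: a - b = 5, and every other listed constraint is also met.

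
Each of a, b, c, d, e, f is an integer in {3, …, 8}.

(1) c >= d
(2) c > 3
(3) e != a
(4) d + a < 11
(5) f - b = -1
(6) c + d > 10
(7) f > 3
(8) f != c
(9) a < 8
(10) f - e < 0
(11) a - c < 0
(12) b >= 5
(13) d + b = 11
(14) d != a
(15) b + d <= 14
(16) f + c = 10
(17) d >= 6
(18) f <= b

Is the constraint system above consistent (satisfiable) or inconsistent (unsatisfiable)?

Try a = 3, b = 5, c = 6, d = 6, e = 7, f = 4.
Check constraint 4: d + a = 9; constraint 5: f - b = -1; constraint 6: c + d = 12. The remaining constraints are straightforward to verify.

Satisfiable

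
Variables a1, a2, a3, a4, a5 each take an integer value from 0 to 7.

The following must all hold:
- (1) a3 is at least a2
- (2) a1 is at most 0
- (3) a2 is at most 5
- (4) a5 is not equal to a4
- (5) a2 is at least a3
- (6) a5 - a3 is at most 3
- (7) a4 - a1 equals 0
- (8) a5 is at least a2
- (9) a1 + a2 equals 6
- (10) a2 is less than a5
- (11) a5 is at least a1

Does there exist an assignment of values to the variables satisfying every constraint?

From constraint 2: a1 ≤ 0. From constraint 3: a2 ≤ 5. Hence a1 + a2 ≤ 5. But constraint 9 requires a1 + a2 = 6, and 6 > 5. Contradiction.

Unsatisfiable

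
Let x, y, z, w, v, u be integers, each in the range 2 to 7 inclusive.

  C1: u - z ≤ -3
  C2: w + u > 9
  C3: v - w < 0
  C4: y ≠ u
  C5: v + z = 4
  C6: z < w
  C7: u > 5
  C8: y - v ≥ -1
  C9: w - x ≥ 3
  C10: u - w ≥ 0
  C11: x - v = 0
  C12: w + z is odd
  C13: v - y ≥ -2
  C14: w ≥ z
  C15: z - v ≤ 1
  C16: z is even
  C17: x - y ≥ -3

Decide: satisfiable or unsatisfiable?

Constraints 1, 8, 9, 10, 15, and 17 give x − y ≥ -3, y − v ≥ -1, v − z ≥ -1, z − u ≥ 3, u − w ≥ 0, w − x ≥ 3.
Adding all 6 inequalities: the left sides telescope to 0, and the right sides sum to (-3) + (-1) + (-1) + 3 + 0 + 3 = 1. So 0 ≥ 1, which is false.

Unsatisfiable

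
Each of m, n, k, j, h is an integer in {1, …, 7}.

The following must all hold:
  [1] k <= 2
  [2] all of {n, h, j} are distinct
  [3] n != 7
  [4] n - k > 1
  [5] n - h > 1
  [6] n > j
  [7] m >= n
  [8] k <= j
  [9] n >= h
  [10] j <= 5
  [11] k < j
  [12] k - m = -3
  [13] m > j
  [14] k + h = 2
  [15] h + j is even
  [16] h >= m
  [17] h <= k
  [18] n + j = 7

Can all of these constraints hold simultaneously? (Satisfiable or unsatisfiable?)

Constraints 6, 7, 11, 16, and 17 give n ≤ m, m ≤ h, h ≤ k, k < j, j < n. Chaining: n ≤ m ≤ h ≤ k < j < n, which forces n < n — impossible.

Unsatisfiable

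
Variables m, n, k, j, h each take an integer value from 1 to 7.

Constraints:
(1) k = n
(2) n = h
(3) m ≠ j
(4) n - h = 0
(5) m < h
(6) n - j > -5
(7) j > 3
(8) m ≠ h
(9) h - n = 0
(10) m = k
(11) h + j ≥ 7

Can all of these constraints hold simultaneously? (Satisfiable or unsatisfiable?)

Unsatisfiable

From constraints 1, 2, and 10, m = k = n = h, so m = h. But constraint 8 says m ≠ h. Contradiction.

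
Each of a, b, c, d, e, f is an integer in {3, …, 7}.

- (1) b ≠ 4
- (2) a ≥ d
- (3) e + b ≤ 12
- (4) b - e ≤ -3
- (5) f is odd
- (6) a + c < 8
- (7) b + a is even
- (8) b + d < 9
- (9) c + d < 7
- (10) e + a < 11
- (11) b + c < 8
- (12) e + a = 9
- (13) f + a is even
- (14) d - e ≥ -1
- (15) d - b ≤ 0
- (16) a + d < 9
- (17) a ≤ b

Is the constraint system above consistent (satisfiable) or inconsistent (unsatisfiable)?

Constraints 4, 14, and 15 give e − b ≥ 3, b − d ≥ 0, d − e ≥ -1.
Adding all 3 inequalities: the left sides telescope to 0, and the right sides sum to 3 + 0 + (-1) = 2. So 0 ≥ 2, which is false.

Unsatisfiable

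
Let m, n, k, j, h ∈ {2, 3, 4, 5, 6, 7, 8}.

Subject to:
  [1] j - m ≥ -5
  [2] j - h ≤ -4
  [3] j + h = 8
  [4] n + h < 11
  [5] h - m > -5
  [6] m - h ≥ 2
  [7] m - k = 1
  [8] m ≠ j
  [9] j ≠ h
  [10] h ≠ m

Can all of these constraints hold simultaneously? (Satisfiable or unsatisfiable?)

Constraints 1, 2, and 6 give j − m ≥ -5, m − h ≥ 2, h − j ≥ 4.
Adding all 3 inequalities: the left sides telescope to 0, and the right sides sum to (-5) + 2 + 4 = 1. So 0 ≥ 1, which is false.

Unsatisfiable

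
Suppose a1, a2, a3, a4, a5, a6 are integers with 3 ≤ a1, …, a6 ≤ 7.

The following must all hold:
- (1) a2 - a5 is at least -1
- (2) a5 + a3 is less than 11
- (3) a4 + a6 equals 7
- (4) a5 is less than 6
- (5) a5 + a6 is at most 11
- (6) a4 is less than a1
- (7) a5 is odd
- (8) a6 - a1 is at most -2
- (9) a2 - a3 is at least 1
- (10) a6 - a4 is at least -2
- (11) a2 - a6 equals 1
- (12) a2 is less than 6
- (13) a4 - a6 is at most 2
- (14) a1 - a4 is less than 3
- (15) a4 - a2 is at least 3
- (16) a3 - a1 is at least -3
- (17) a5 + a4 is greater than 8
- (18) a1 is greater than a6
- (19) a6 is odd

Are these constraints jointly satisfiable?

Unsatisfiable

Constraints 8, 9, 10, 15, and 16 give a4 − a2 ≥ 3, a2 − a3 ≥ 1, a3 − a1 ≥ -3, a1 − a6 ≥ 2, a6 − a4 ≥ -2.
Adding all 5 inequalities: the left sides telescope to 0, and the right sides sum to 3 + 1 + (-3) + 2 + (-2) = 1. So 0 ≥ 1, which is false.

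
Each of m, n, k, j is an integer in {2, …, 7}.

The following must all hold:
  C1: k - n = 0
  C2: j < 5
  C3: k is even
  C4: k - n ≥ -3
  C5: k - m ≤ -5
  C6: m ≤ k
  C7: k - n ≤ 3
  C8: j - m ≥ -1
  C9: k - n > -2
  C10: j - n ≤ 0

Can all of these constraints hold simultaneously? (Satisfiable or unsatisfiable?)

Unsatisfiable

Constraints 4, 5, 8, and 10 give k − n ≥ -3, n − j ≥ 0, j − m ≥ -1, m − k ≥ 5.
Adding all 4 inequalities: the left sides telescope to 0, and the right sides sum to (-3) + 0 + (-1) + 5 = 1. So 0 ≥ 1, which is false.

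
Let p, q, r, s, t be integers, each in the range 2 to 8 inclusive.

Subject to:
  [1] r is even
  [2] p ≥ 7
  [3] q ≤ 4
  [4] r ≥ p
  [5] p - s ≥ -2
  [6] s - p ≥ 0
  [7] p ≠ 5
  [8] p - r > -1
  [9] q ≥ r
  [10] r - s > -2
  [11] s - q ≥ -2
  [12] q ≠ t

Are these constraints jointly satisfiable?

From constraints 2 and 4: r ≥ p and p ≥ 7, so r ≥ 7. From constraints 3 and 9: r ≤ q and q ≤ 4, so r ≤ 4. But 4 < 7, so no value of r works.

Unsatisfiable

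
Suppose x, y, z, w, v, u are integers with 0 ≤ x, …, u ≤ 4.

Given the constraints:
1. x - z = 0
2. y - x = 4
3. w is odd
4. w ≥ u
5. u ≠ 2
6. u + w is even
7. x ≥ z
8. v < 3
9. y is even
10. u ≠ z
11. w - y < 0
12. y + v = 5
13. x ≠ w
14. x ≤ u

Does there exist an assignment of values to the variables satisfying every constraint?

Satisfiable

Setting (x, y, z, w, v, u) = (0, 4, 0, 1, 1, 1) satisfies everything: constraint 1: x - z = 0; constraint 2: y - x = 4, and the others follow.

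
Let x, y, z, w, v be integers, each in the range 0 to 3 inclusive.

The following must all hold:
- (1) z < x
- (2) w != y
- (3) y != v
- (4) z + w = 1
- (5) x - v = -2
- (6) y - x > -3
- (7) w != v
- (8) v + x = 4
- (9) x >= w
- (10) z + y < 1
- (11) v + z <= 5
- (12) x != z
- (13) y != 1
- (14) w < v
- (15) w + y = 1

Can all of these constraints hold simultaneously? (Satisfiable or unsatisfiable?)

Setting (x, y, z, w, v) = (1, 0, 0, 1, 3) satisfies everything: constraint 4: z + w = 1; constraint 5: x - v = -2, and the others follow.

Satisfiable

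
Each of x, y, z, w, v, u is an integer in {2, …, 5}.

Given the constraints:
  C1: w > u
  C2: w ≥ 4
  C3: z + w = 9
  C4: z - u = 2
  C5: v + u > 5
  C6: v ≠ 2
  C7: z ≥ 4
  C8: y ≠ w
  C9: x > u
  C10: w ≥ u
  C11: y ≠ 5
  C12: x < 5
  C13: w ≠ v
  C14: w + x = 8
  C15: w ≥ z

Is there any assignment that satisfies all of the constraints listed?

Satisfiable

The assignment x = 3, y = 3, z = 4, w = 5, v = 4, u = 2 works:
  constraint 3 holds since z + w = 9.
  constraint 4 holds since z - u = 2.
The rest check out directly.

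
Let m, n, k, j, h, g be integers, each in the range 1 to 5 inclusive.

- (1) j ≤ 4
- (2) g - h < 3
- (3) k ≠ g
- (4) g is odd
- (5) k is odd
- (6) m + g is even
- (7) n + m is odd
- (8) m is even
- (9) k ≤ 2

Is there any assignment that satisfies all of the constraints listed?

Constraint 8 makes m even and constraint 4 makes g odd, so m + g must be odd. Constraint 6 says m + g is even — contradiction.

Unsatisfiable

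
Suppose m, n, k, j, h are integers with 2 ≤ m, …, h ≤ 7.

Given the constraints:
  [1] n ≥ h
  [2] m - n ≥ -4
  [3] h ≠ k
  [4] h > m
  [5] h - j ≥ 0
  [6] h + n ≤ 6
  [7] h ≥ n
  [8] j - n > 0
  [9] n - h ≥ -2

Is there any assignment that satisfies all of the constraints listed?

Unsatisfiable

Constraints 1, 5, and 8 give j ≤ h, h ≤ n, n < j. Chaining: j ≤ h ≤ n < j, which forces j < j — impossible.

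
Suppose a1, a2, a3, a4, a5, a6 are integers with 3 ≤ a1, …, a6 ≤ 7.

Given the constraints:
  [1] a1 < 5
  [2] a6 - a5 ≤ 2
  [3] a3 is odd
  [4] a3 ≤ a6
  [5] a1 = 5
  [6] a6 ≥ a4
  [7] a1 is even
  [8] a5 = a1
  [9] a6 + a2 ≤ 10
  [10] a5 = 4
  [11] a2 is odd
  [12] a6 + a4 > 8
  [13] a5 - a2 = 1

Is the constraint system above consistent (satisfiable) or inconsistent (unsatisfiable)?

Constraint 10 fixes a5 = 4 and constraint 5 fixes a1 = 5, but constraint 8 requires a5 = a1. Since 4 ≠ 5, contradiction.

Unsatisfiable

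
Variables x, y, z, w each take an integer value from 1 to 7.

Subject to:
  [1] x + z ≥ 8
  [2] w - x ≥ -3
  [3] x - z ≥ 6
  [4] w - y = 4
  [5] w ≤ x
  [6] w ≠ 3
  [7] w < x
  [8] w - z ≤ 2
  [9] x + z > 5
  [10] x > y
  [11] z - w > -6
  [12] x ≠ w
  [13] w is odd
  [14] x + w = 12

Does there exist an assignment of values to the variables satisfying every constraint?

Constraints 2, 3, and 8 give z − w ≥ -2, w − x ≥ -3, x − z ≥ 6.
Adding all 3 inequalities: the left sides telescope to 0, and the right sides sum to (-2) + (-3) + 6 = 1. So 0 ≥ 1, which is false.

Unsatisfiable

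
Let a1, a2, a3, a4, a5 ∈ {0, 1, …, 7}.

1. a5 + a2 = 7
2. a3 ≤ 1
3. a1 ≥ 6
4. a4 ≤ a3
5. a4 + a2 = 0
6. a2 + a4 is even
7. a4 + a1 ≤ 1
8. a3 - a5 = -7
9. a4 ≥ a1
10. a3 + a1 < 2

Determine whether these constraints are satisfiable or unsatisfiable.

Unsatisfiable

From constraints 3 and 9: a4 ≥ a1 and a1 ≥ 6, so a4 ≥ 6. From constraints 2 and 4: a4 ≤ a3 and a3 ≤ 1, so a4 ≤ 1. But 1 < 6, so no value of a4 works.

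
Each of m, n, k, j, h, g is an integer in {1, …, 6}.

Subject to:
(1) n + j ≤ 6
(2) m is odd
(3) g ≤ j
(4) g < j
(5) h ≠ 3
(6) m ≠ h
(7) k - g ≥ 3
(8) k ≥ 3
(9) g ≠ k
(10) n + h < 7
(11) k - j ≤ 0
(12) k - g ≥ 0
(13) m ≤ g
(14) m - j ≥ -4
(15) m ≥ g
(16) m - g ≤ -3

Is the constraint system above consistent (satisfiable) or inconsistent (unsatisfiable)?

Unsatisfiable

Constraints 7, 11, 14, and 16 give m − j ≥ -4, j − k ≥ 0, k − g ≥ 3, g − m ≥ 3.
Adding all 4 inequalities: the left sides telescope to 0, and the right sides sum to (-4) + 0 + 3 + 3 = 2. So 0 ≥ 2, which is false.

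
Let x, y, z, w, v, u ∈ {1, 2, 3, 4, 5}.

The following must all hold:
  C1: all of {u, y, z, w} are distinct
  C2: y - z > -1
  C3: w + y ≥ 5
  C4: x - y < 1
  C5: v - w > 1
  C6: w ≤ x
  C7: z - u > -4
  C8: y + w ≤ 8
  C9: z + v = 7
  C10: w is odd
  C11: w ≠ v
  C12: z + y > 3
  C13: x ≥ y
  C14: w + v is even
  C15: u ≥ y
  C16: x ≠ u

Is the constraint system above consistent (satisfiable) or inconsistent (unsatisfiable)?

Satisfiable

Try x = 4, y = 4, z = 2, w = 3, v = 5, u = 5.
Check constraint 2: y - z = 2; constraint 3: w + y = 7; constraint 4: x - y = 0. The remaining constraints are straightforward to verify.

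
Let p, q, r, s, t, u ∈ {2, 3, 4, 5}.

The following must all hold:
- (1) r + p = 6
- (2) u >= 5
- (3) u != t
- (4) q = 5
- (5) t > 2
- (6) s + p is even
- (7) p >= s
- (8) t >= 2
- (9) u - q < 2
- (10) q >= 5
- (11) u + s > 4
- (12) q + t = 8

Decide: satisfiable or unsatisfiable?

Satisfiable

One satisfying assignment is p = 4, q = 5, r = 2, s = 2, t = 3, u = 5.
For the less obvious constraints — constraint 1: r + p = 6; constraint 9: u - q = 0 — and the others hold by inspection.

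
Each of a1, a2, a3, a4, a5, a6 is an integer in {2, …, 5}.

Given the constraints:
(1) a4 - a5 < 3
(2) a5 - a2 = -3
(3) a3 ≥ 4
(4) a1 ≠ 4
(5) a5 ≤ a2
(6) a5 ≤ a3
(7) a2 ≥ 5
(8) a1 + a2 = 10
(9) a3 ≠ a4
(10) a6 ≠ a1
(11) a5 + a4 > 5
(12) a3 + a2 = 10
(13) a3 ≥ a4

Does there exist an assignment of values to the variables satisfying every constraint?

Satisfiable

Take a1 = 5, a2 = 5, a3 = 5, a4 = 4, a5 = 2, a6 = 2. Then constraint 1: a4 - a5 = 2; constraint 2: a5 - a2 = -3, and every other listed constraint is also met.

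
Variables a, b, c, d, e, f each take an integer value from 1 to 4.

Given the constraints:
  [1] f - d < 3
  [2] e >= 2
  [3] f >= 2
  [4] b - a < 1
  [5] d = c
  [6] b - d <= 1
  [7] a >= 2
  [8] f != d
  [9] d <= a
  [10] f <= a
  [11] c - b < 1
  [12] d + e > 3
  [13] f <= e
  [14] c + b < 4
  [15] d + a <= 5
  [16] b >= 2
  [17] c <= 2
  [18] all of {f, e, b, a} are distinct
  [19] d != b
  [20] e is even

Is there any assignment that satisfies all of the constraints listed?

Unsatisfiable

Constraints 2, 3, 7, and 16 confine each of f, e, b, a to the 3 values {2, …, 4} (the domain already gives each ≤ 4).
Constraint 18 requires all 4 of them to be distinct, but only 3 values are available — impossible by the pigeonhole principle.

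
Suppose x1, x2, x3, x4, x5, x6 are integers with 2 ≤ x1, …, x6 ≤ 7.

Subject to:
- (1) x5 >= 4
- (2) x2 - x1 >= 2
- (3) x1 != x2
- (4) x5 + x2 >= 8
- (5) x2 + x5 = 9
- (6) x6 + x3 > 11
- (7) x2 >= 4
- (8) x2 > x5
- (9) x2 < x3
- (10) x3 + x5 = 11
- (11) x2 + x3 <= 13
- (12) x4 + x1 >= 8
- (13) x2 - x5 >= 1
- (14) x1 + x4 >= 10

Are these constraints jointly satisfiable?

Satisfiable

Setting (x1, x2, x3, x4, x5, x6) = (3, 5, 7, 7, 4, 5) satisfies everything: constraint 2: x2 - x1 = 2; constraint 4: x5 + x2 = 9, and the others follow.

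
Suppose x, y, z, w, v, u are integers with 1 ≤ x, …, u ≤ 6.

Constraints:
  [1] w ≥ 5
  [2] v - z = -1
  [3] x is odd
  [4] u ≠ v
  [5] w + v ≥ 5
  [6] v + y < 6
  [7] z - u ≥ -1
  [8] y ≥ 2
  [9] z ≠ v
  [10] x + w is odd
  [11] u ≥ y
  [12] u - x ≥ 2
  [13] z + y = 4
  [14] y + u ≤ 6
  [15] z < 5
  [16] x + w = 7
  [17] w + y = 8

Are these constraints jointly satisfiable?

Try x = 1, y = 2, z = 2, w = 6, v = 1, u = 3.
Check constraint 2: v - z = -1; constraint 5: w + v = 7; constraint 6: v + y = 3. The remaining constraints are straightforward to verify.

Satisfiable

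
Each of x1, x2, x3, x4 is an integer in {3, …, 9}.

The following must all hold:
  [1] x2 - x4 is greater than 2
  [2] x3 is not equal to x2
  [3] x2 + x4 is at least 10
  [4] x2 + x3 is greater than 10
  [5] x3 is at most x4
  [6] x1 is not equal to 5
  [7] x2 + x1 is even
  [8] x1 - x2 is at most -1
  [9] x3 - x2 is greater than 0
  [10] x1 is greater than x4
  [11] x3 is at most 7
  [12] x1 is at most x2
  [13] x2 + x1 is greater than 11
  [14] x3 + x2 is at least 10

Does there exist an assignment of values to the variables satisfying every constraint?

Unsatisfiable

Constraints 5, 8, 9, and 10 give x3 ≤ x4, x4 < x1, x1 < x2, x2 < x3. Chaining: x3 ≤ x4 < x1 < x2 < x3, which forces x3 < x3 — impossible.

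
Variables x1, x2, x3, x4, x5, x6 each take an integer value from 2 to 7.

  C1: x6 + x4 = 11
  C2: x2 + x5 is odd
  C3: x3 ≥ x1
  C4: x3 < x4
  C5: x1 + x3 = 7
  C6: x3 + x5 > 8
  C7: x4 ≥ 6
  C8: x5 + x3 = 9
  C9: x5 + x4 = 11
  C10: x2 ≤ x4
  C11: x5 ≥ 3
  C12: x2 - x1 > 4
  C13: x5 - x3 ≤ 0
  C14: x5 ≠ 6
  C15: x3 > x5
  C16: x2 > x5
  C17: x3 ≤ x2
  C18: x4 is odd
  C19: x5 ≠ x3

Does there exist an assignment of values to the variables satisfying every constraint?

Satisfiable

Try x1 = 2, x2 = 7, x3 = 5, x4 = 7, x5 = 4, x6 = 4.
Check constraint 1: x6 + x4 = 11; constraint 5: x1 + x3 = 7; constraint 6: x3 + x5 = 9. The remaining constraints are straightforward to verify.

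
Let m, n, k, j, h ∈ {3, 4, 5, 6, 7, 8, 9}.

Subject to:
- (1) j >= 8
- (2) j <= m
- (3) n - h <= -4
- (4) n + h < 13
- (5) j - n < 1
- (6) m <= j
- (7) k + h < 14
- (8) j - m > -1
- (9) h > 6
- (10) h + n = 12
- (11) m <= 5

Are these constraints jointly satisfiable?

From constraint 1: j ≥ 8. From constraints 2 and 11: j ≤ m and m ≤ 5, so j ≤ 5. But 5 < 8, so no value of j works.

Unsatisfiable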